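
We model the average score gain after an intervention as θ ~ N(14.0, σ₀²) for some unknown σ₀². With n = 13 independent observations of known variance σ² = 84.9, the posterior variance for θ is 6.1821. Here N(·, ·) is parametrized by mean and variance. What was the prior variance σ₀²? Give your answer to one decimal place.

Posterior precision equals prior precision plus data precision: 1/σ_n² = 1/σ₀² + n/σ².
So 1/σ₀² = 1/6.1821 − 13/84.9 = 0.161757 − 0.153121 = 0.008636.
Hence σ₀² = 1/0.008636 ≈ 115.8.

σ₀² = 115.8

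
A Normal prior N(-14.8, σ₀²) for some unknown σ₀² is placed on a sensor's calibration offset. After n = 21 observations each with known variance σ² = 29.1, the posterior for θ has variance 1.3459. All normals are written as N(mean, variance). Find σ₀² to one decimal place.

Posterior precision equals prior precision plus data precision: 1/σ_n² = 1/σ₀² + n/σ².
So 1/σ₀² = 1/1.3459 − 21/29.1 = 0.742997 − 0.721649 = 0.021348.
Hence σ₀² = 1/0.021348 ≈ 46.8.

σ₀² = 46.8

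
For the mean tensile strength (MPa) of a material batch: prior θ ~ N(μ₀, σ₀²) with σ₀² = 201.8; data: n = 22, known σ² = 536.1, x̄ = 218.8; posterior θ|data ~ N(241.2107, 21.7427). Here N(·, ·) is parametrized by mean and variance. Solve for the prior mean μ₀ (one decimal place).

With known observation variance, the Normal–Normal posterior has precision τ_n = τ₀ + n/σ² and mean μ_n = (τ₀μ₀ + (n/σ²)x̄)/τ_n.
Here τ₀ = 1/201.8 = 0.004955 and τ_data = 22/536.1 = 0.041037, so τ_n = 0.045992.
Rearranging for μ₀: μ₀ = (μ_n·τ_n − τ_data·x̄)/τ₀ = (241.2107·0.045992 − 0.041037·218.8) / 0.004955 = 2.114867/0.004955 ≈ 426.8.

μ₀ = 426.8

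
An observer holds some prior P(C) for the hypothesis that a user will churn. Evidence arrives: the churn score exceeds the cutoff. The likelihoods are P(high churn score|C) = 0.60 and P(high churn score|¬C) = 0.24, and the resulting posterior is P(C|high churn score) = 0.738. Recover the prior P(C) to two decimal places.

P(C) = 0.53

Bayes' rule in odds form gives O(C|E) = O(C)·[P(E|C)/P(E|¬C)], hence O(C) = O(C|E)/LR.
Posterior odds = 0.738/(1−0.738) = 2.8168. LR = 0.60/0.24 = 2.5000.
Prior odds = 2.8168/2.5000 = 1.1267, so P(C) = 1.1267/(1+1.1267) ≈ 0.53.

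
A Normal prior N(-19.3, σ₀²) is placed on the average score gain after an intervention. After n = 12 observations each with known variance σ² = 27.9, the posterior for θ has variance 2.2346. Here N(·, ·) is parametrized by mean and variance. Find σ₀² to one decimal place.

σ₀² = 57.5

For the Normal–Normal model with known σ², precisions add: τ_n = τ₀ + n/σ².
So 1/σ₀² = 1/2.2346 − 12/27.9 = 0.447507 − 0.430108 = 0.017399.
Hence σ₀² = 1/0.017399 ≈ 57.5.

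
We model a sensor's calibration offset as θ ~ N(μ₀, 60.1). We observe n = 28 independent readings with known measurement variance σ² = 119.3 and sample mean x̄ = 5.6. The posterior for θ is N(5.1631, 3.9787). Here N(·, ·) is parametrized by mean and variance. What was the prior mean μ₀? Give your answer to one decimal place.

With known observation variance, the Normal–Normal posterior has precision τ_n = τ₀ + n/σ² and mean μ_n = (τ₀μ₀ + (n/σ²)x̄)/τ_n.
Here τ₀ = 1/60.1 = 0.016639 and τ_data = 28/119.3 = 0.234702, so τ_n = 0.251341.
Rearranging for μ₀: μ₀ = (μ_n·τ_n − τ_data·x̄)/τ₀ = (5.1631·0.251341 − 0.234702·5.6) / 0.016639 = -0.016632/0.016639 ≈ -1.0.

μ₀ = -1.0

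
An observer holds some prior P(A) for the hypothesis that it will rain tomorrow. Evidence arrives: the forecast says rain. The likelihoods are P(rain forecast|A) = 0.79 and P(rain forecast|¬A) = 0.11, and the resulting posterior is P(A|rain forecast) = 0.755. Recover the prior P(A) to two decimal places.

P(A) = 0.30

In odds form, posterior odds = prior odds × likelihood ratio, so prior odds = posterior odds ÷ LR.
Posterior odds = 0.755/(1−0.755) = 3.0816. LR = 0.79/0.11 = 7.1818.
Prior odds = 3.0816/7.1818 = 0.4291, so P(A) = 0.4291/(1+0.4291) ≈ 0.30.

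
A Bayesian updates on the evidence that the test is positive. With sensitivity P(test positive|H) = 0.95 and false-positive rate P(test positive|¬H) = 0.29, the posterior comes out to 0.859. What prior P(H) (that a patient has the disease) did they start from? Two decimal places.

In odds form, posterior odds = prior odds × likelihood ratio, so prior odds = posterior odds ÷ LR.
Posterior odds = 0.859/(1−0.859) = 6.0922. LR = 0.95/0.29 = 3.2759.
Prior odds = 6.0922/3.2759 = 1.8597, so P(H) = 1.8597/(1+1.8597) ≈ 0.65.

P(H) = 0.65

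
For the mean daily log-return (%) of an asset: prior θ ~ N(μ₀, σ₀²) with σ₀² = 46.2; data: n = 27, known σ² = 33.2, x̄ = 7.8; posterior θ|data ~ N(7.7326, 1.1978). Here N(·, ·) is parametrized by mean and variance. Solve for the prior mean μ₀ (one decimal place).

With known observation variance, the Normal–Normal posterior has precision τ_n = τ₀ + n/σ² and mean μ_n = (τ₀μ₀ + (n/σ²)x̄)/τ_n.
Here τ₀ = 1/46.2 = 0.021645 and τ_data = 27/33.2 = 0.813253, so τ_n = 0.834898.
Rearranging for μ₀: μ₀ = (μ_n·τ_n − τ_data·x̄)/τ₀ = (7.7326·0.834898 − 0.813253·7.8) / 0.021645 = 0.112559/0.021645 ≈ 5.2.

μ₀ = 5.2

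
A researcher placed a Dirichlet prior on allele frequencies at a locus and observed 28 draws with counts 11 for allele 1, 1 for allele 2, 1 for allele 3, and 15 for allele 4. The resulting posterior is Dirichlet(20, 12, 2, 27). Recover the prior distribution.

Dirichlet(9, 11, 1, 12)

For a Dirichlet(α) prior with multinomial counts c, the posterior is Dirichlet(α + c) componentwise.
Subtract each count from the matching posterior parameter: 20−11=9, 12−1=11, 2−1=1, 27−15=12.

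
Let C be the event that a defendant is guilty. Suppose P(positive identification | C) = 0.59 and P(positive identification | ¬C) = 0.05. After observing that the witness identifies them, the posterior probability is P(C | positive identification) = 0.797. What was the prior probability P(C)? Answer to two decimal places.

Bayes' rule in odds form gives O(C|E) = O(C)·[P(E|C)/P(E|¬C)], hence O(C) = O(C|E)/LR.
Posterior odds = 0.797/(1−0.797) = 3.9261. LR = 0.59/0.05 = 11.8000.
Prior odds = 3.9261/11.8000 = 0.3327, so P(C) = 0.3327/(1+0.3327) ≈ 0.25.

P(C) = 0.25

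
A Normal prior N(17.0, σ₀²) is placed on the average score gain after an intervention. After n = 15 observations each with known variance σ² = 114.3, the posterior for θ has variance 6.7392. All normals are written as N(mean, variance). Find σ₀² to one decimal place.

Posterior precision equals prior precision plus data precision: 1/σ_n² = 1/σ₀² + n/σ².
So 1/σ₀² = 1/6.7392 − 15/114.3 = 0.148386 − 0.131234 = 0.017152.
Hence σ₀² = 1/0.017152 ≈ 58.3.

σ₀² = 58.3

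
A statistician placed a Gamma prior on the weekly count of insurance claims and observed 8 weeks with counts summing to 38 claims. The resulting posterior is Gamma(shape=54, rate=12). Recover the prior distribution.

Gamma(shape=16, rate=4)

Gamma–Poisson conjugacy: posterior shape = α + Σxᵢ, posterior rate = β + n.
So α = 54 − 38 = 16 and β = 12 − 8 = 4.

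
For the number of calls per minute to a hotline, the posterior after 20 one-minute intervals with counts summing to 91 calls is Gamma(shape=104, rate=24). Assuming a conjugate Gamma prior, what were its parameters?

Gamma–Poisson conjugacy: posterior shape = α + Σxᵢ, posterior rate = β + n.
So α = 104 − 91 = 13 and β = 24 − 20 = 4.

Gamma(shape=13, rate=4)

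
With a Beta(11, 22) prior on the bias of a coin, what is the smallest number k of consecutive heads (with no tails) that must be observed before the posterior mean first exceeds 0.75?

k = 56

After k heads and 0 tails the posterior is Beta(11+k, 22), with mean (11+k)/(11+22+k).
Set (11+k)/(33+k) > 0.75 and solve: k > (0.75·33 − 11)/(1 − 0.75) = 55.000.
The smallest integer exceeding 55.000 is 56.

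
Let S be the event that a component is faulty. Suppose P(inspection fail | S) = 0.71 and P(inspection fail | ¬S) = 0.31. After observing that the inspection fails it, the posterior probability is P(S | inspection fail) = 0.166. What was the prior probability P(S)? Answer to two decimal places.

P(S) = 0.08

In odds form, posterior odds = prior odds × likelihood ratio, so prior odds = posterior odds ÷ LR.
Posterior odds = 0.166/(1−0.166) = 0.1990. LR = 0.71/0.31 = 2.2903.
Prior odds = 0.1990/2.2903 = 0.0869, so P(S) = 0.0869/(1+0.0869) ≈ 0.08.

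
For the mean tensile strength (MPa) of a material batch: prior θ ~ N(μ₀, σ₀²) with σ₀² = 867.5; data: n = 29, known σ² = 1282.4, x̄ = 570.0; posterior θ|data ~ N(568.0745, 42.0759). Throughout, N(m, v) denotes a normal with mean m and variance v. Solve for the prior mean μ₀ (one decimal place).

The posterior mean is a precision-weighted average: μ_n = (τ₀μ₀ + τ_data·x̄)/(τ₀+τ_data), with τ₀=1/σ₀² and τ_data=n/σ².
Here τ₀ = 1/867.5 = 0.001153 and τ_data = 29/1282.4 = 0.022614, so τ_n = 0.023767.
Rearranging for μ₀: μ₀ = (μ_n·τ_n − τ_data·x̄)/τ₀ = (568.0745·0.023767 − 0.022614·570.0) / 0.001153 = 0.611447/0.001153 ≈ 530.3.

μ₀ = 530.3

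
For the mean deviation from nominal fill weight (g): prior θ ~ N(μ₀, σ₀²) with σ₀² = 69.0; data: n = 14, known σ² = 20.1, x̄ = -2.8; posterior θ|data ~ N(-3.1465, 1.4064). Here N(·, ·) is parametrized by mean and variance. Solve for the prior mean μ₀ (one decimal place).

With known observation variance, the Normal–Normal posterior has precision τ_n = τ₀ + n/σ² and mean μ_n = (τ₀μ₀ + (n/σ²)x̄)/τ_n.
Here τ₀ = 1/69.0 = 0.014493 and τ_data = 14/20.1 = 0.696517, so τ_n = 0.711010.
Rearranging for μ₀: μ₀ = (μ_n·τ_n − τ_data·x̄)/τ₀ = (-3.1465·0.711010 − 0.696517·-2.8) / 0.014493 = -0.286945/0.014493 ≈ -19.8.

μ₀ = -19.8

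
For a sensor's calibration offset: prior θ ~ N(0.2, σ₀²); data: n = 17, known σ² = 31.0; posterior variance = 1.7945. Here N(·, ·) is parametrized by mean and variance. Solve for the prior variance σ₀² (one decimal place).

σ₀² = 112.7

Posterior precision equals prior precision plus data precision: 1/σ_n² = 1/σ₀² + n/σ².
So 1/σ₀² = 1/1.7945 − 17/31.0 = 0.557258 − 0.548387 = 0.008871.
Hence σ₀² = 1/0.008871 ≈ 112.7.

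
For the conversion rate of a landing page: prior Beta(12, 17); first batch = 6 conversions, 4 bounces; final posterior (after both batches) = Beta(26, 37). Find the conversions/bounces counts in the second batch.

Because Beta–binomial updating is additive in the counts, the combined data contributed (α_post−α_prior, β_post−β_prior) successes and failures.
Total across both batches: 26−12=14 conversions, 37−17=20 bounces.
Subtract the first batch: 14−6=8 conversions and 20−4=16 bounces.

8 conversions and 16 bounces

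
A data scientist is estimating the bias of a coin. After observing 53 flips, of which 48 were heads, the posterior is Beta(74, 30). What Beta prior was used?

Beta(26, 25)

Beta is conjugate to the binomial likelihood: posterior = Beta(α+s, β+f).
So α = 74 − 48 = 26 and β = 30 − 5 = 25.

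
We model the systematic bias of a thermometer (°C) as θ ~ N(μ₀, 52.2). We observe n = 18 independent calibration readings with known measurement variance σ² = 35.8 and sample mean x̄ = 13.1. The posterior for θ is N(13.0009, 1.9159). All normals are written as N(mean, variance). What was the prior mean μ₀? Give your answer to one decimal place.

μ₀ = 10.4

The posterior mean is a precision-weighted average: μ_n = (τ₀μ₀ + τ_data·x̄)/(τ₀+τ_data), with τ₀=1/σ₀² and τ_data=n/σ².
Here τ₀ = 1/52.2 = 0.019157 and τ_data = 18/35.8 = 0.502793, so τ_n = 0.521950.
Rearranging for μ₀: μ₀ = (μ_n·τ_n − τ_data·x̄)/τ₀ = (13.0009·0.521950 − 0.502793·13.1) / 0.019157 = 0.199231/0.019157 ≈ 10.4.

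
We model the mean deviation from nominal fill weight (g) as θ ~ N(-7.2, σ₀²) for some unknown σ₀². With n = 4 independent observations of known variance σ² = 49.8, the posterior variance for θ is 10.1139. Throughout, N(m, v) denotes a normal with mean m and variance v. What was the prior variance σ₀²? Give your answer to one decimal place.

For the Normal–Normal model with known σ², precisions add: τ_n = τ₀ + n/σ².
So 1/σ₀² = 1/10.1139 − 4/49.8 = 0.098874 − 0.080321 = 0.018553.
Hence σ₀² = 1/0.018553 ≈ 53.9.

σ₀² = 53.9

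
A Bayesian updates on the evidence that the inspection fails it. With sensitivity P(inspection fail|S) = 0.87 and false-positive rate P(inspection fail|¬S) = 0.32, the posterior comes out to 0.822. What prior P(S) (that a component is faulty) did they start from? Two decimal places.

In odds form, posterior odds = prior odds × likelihood ratio, so prior odds = posterior odds ÷ LR.
Posterior odds = 0.822/(1−0.822) = 4.6180. LR = 0.87/0.32 = 2.7188.
Prior odds = 4.6180/2.7188 = 1.6985, so P(S) = 1.6985/(1+1.6985) ≈ 0.63.

P(S) = 0.63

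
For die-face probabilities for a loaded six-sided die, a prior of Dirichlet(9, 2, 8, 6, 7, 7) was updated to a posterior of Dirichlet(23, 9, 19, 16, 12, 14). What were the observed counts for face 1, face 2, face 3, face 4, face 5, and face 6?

For a Dirichlet(α) prior with multinomial counts c, the posterior is Dirichlet(α + c) componentwise.
Counts are posterior − prior componentwise: 23−9=14, 9−2=7, 19−8=11, 16−6=10, 12−7=5, 14−7=7.

counts (14, 7, 11, 10, 5, 7)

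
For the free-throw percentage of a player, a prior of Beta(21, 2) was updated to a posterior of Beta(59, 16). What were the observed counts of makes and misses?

A Beta(α, β) prior with s successes and f failures in binomial data gives a Beta(α+s, β+f) posterior.
Match parameters: s=59−21=38, f=16−2=14.

38 makes and 14 misses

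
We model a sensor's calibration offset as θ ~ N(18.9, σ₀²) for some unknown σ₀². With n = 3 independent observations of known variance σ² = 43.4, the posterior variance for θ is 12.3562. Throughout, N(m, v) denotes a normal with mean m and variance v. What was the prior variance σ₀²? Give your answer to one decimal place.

σ₀² = 84.7

Posterior precision equals prior precision plus data precision: 1/σ_n² = 1/σ₀² + n/σ².
So 1/σ₀² = 1/12.3562 − 3/43.4 = 0.080931 − 0.069124 = 0.011807.
Hence σ₀² = 1/0.011807 ≈ 84.7.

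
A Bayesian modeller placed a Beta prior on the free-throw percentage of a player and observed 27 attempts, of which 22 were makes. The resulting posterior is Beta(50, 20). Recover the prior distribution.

Under Beta–binomial conjugacy the posterior parameters are (a+s, b+f).
So a = 50 − 22 = 28 and b = 20 − 5 = 15.

Beta(28, 15)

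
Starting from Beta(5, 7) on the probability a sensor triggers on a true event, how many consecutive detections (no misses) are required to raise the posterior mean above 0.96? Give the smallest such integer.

After k detections and 0 misses the posterior is Beta(5+k, 7), with mean (5+k)/(5+7+k).
Set (5+k)/(12+k) > 0.96 and solve: k > (0.96·12 − 5)/(1 − 0.96) = 163.000.
The smallest integer exceeding 163.000 is 164.

k = 164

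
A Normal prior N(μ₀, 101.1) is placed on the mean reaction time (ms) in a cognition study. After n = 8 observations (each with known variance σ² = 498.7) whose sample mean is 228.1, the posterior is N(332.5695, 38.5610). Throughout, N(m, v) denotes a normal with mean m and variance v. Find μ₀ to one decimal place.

μ₀ = 502.0

The posterior mean is a precision-weighted average: μ_n = (τ₀μ₀ + τ_data·x̄)/(τ₀+τ_data), with τ₀=1/σ₀² and τ_data=n/σ².
Here τ₀ = 1/101.1 = 0.009891 and τ_data = 8/498.7 = 0.016042, so τ_n = 0.025933.
Rearranging for μ₀: μ₀ = (μ_n·τ_n − τ_data·x̄)/τ₀ = (332.5695·0.025933 − 0.016042·228.1) / 0.009891 = 4.965345/0.009891 ≈ 502.0.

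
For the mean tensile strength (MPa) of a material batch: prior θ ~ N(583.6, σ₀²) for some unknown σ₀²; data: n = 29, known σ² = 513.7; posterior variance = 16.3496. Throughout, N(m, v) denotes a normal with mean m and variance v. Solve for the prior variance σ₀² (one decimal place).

σ₀² = 212.3

Posterior precision equals prior precision plus data precision: 1/σ_n² = 1/σ₀² + n/σ².
So 1/σ₀² = 1/16.3496 − 29/513.7 = 0.061164 − 0.056453 = 0.004711.
Hence σ₀² = 1/0.004711 ≈ 212.3.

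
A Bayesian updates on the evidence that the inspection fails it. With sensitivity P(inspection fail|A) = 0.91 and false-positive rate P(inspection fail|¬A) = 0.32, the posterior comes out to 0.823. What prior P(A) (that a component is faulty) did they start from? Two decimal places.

P(A) = 0.62

In odds form, posterior odds = prior odds × likelihood ratio, so prior odds = posterior odds ÷ LR.
Posterior odds = 0.823/(1−0.823) = 4.6497. LR = 0.91/0.32 = 2.8438.
Prior odds = 4.6497/2.8438 = 1.6350, so P(A) = 1.6350/(1+1.6350) ≈ 0.62.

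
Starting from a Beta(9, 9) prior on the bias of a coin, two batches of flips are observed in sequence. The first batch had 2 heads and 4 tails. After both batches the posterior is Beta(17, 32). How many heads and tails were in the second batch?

Sequential conjugate updates are equivalent to a single update on the pooled data, so total successes = posterior α − prior α and total failures = posterior β − prior β.
Total across both batches: 17−9=8 heads, 32−9=23 tails.
Subtract the first batch: 8−2=6 heads and 23−4=19 tails.

6 heads and 19 tails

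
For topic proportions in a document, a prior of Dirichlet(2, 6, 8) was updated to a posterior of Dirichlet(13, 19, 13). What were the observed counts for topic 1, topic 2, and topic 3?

For a Dirichlet(α) prior with multinomial counts c, the posterior is Dirichlet(α + c) componentwise.
Counts are posterior − prior componentwise: 13−2=11, 19−6=13, 13−8=5.

counts (11, 13, 5)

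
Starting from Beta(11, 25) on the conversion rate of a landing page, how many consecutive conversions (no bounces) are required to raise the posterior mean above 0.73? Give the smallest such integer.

After k conversions and 0 bounces the posterior is Beta(11+k, 25), with mean (11+k)/(11+25+k).
Set (11+k)/(36+k) > 0.73 and solve: k > (0.73·36 − 11)/(1 − 0.73) = 56.593.
The smallest integer exceeding 56.593 is 57.

k = 57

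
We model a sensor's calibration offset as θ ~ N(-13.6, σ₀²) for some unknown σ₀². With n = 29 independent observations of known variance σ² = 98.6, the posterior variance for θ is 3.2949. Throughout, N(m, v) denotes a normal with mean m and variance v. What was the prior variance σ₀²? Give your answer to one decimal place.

Posterior precision equals prior precision plus data precision: 1/σ_n² = 1/σ₀² + n/σ².
So 1/σ₀² = 1/3.2949 − 29/98.6 = 0.303499 − 0.294118 = 0.009381.
Hence σ₀² = 1/0.009381 ≈ 106.6.

σ₀² = 106.6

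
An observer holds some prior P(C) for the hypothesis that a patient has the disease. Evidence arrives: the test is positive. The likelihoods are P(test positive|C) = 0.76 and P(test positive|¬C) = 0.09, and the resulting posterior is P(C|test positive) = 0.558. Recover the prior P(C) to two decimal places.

P(C) = 0.13

Bayes' rule in odds form gives O(C|E) = O(C)·[P(E|C)/P(E|¬C)], hence O(C) = O(C|E)/LR.
Posterior odds = 0.558/(1−0.558) = 1.2624. LR = 0.76/0.09 = 8.4444.
Prior odds = 1.2624/8.4444 = 0.1495, so P(C) = 0.1495/(1+0.1495) ≈ 0.13.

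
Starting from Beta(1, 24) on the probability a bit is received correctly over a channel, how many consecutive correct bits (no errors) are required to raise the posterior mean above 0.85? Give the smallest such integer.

After k correct bits and 0 errors the posterior is Beta(1+k, 24), with mean (1+k)/(1+24+k).
Set (1+k)/(25+k) > 0.85 and solve: k > (0.85·25 − 1)/(1 − 0.85) = 135.000.
The smallest integer exceeding 135.000 is 136, and checking k=136: (137)/(161) = 0.8509 > 0.85.

k = 136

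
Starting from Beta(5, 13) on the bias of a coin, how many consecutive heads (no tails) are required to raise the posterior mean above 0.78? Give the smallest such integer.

k = 42

After k heads and 0 tails the posterior is Beta(5+k, 13), with mean (5+k)/(5+13+k).
Set (5+k)/(18+k) > 0.78 and solve: k > (0.78·18 − 5)/(1 − 0.78) = 41.091.
The smallest integer exceeding 41.091 is 42.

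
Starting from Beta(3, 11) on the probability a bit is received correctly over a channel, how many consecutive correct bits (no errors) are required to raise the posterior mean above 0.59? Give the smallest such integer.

k = 13

After k correct bits and 0 errors the posterior is Beta(3+k, 11), with mean (3+k)/(3+11+k).
Set (3+k)/(14+k) > 0.59 and solve: k > (0.59·14 − 3)/(1 − 0.59) = 12.829.
The smallest integer exceeding 12.829 is 13.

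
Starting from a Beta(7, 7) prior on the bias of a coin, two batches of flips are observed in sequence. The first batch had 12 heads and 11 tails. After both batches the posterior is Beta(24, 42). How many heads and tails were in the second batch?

Sequential conjugate updates are equivalent to a single update on the pooled data, so total successes = posterior α − prior α and total failures = posterior β − prior β.
Total across both batches: 24−7=17 heads, 42−7=35 tails.
Subtract the first batch: 17−12=5 heads and 35−11=24 tails.

5 heads and 24 tails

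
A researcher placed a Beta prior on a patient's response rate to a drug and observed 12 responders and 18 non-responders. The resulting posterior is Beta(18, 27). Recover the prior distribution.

Beta(6, 9)

A Beta(α, β) prior with s successes and f failures in binomial data gives a Beta(α+s, β+f) posterior.
Subtract the data counts: 18−12=6, 27−18=9.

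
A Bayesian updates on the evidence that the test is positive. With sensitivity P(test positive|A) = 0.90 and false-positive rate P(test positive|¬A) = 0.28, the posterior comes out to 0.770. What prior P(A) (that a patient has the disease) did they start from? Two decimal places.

In odds form, posterior odds = prior odds × likelihood ratio, so prior odds = posterior odds ÷ LR.
Posterior odds = 0.770/(1−0.770) = 3.3478. LR = 0.90/0.28 = 3.2143.
Prior odds = 3.3478/3.2143 = 1.0415, so P(A) = 1.0415/(1+1.0415) ≈ 0.51.

P(A) = 0.51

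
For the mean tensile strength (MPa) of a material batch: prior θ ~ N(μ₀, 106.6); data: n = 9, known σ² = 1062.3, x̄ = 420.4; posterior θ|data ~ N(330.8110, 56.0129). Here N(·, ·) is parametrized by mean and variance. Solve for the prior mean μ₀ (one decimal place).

μ₀ = 249.9

The posterior mean is a precision-weighted average: μ_n = (τ₀μ₀ + τ_data·x̄)/(τ₀+τ_data), with τ₀=1/σ₀² and τ_data=n/σ².
Here τ₀ = 1/106.6 = 0.009381 and τ_data = 9/1062.3 = 0.008472, so τ_n = 0.017853.
Rearranging for μ₀: μ₀ = (μ_n·τ_n − τ_data·x̄)/τ₀ = (330.8110·0.017853 − 0.008472·420.4) / 0.009381 = 2.344340/0.009381 ≈ 249.9.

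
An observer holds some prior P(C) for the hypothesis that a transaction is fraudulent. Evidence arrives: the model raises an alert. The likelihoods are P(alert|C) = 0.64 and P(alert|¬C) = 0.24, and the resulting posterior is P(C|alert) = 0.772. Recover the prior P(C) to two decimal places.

P(C) = 0.56

Bayes' rule in odds form gives O(C|E) = O(C)·[P(E|C)/P(E|¬C)], hence O(C) = O(C|E)/LR.
Posterior odds = 0.772/(1−0.772) = 3.3860. LR = 0.64/0.24 = 2.6667.
Prior odds = 3.3860/2.6667 = 1.2697, so P(C) = 1.2697/(1+1.2697) ≈ 0.56.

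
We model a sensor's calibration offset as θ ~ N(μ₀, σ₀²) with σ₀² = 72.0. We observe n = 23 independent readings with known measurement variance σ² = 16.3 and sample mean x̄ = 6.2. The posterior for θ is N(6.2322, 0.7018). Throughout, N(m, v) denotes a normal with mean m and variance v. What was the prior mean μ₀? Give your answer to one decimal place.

With known observation variance, the Normal–Normal posterior has precision τ_n = τ₀ + n/σ² and mean μ_n = (τ₀μ₀ + (n/σ²)x̄)/τ_n.
Here τ₀ = 1/72.0 = 0.013889 and τ_data = 23/16.3 = 1.411043, so τ_n = 1.424932.
Rearranging for μ₀: μ₀ = (μ_n·τ_n − τ_data·x̄)/τ₀ = (6.2322·1.424932 − 1.411043·6.2) / 0.013889 = 0.131995/0.013889 ≈ 9.5.

μ₀ = 9.5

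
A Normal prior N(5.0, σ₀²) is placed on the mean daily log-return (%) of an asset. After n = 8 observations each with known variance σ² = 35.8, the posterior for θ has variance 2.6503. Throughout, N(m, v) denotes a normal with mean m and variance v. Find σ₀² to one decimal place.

σ₀² = 6.5

Posterior precision equals prior precision plus data precision: 1/σ_n² = 1/σ₀² + n/σ².
So 1/σ₀² = 1/2.6503 − 8/35.8 = 0.377316 − 0.223464 = 0.153852.
Hence σ₀² = 1/0.153852 ≈ 6.5.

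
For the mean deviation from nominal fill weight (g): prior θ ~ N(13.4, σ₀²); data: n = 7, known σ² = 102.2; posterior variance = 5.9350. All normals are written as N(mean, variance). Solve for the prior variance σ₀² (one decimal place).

Posterior precision equals prior precision plus data precision: 1/σ_n² = 1/σ₀² + n/σ².
So 1/σ₀² = 1/5.9350 − 7/102.2 = 0.168492 − 0.068493 = 0.099999.
Hence σ₀² = 1/0.099999 ≈ 10.0.

σ₀² = 10.0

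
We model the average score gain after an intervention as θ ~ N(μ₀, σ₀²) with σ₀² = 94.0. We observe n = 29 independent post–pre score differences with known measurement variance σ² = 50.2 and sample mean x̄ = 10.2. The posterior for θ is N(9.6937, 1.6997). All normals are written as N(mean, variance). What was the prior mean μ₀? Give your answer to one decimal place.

μ₀ = -17.8

With known observation variance, the Normal–Normal posterior has precision τ_n = τ₀ + n/σ² and mean μ_n = (τ₀μ₀ + (n/σ²)x̄)/τ_n.
Here τ₀ = 1/94.0 = 0.010638 and τ_data = 29/50.2 = 0.577689, so τ_n = 0.588327.
Rearranging for μ₀: μ₀ = (μ_n·τ_n − τ_data·x̄)/τ₀ = (9.6937·0.588327 − 0.577689·10.2) / 0.010638 = -0.189362/0.010638 ≈ -17.8.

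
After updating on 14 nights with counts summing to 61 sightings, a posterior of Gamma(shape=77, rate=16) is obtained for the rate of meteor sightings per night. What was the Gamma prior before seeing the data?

Gamma–Poisson conjugacy: posterior shape = α + Σxᵢ, posterior rate = β + n.
So α = 77 − 61 = 16 and β = 16 − 14 = 2.

Gamma(shape=16, rate=2)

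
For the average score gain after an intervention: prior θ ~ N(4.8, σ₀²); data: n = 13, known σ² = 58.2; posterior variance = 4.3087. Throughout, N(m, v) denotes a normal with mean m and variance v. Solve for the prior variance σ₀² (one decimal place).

Posterior precision equals prior precision plus data precision: 1/σ_n² = 1/σ₀² + n/σ².
So 1/σ₀² = 1/4.3087 − 13/58.2 = 0.232089 − 0.223368 = 0.008721.
Hence σ₀² = 1/0.008721 ≈ 114.7.

σ₀² = 114.7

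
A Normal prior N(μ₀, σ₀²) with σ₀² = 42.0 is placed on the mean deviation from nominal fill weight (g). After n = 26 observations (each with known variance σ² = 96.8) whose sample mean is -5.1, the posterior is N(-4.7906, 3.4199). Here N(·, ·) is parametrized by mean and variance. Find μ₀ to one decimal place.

μ₀ = -1.3

The posterior mean is a precision-weighted average: μ_n = (τ₀μ₀ + τ_data·x̄)/(τ₀+τ_data), with τ₀=1/σ₀² and τ_data=n/σ².
Here τ₀ = 1/42.0 = 0.023810 and τ_data = 26/96.8 = 0.268595, so τ_n = 0.292405.
Rearranging for μ₀: μ₀ = (μ_n·τ_n − τ_data·x̄)/τ₀ = (-4.7906·0.292405 − 0.268595·-5.1) / 0.023810 = -0.030961/0.023810 ≈ -1.3.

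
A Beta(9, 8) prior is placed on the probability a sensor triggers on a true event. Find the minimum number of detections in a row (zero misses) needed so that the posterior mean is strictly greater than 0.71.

k = 11

After k detections and 0 misses the posterior is Beta(9+k, 8), with mean (9+k)/(9+8+k).
Set (9+k)/(17+k) > 0.71 and solve: k > (0.71·17 − 9)/(1 − 0.71) = 10.586.
The smallest integer exceeding 10.586 is 11.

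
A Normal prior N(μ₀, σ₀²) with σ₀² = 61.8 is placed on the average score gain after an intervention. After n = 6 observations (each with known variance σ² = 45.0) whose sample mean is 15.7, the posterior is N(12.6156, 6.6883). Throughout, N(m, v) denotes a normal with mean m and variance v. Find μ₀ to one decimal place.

The posterior mean is a precision-weighted average: μ_n = (τ₀μ₀ + τ_data·x̄)/(τ₀+τ_data), with τ₀=1/σ₀² and τ_data=n/σ².
Here τ₀ = 1/61.8 = 0.016181 and τ_data = 6/45.0 = 0.133333, so τ_n = 0.149514.
Rearranging for μ₀: μ₀ = (μ_n·τ_n − τ_data·x̄)/τ₀ = (12.6156·0.149514 − 0.133333·15.7) / 0.016181 = -0.207119/0.016181 ≈ -12.8.

μ₀ = -12.8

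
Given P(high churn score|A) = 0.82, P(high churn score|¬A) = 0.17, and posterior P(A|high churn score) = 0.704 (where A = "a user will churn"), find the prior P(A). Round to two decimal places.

P(A) = 0.33

Bayes' rule in odds form gives O(A|E) = O(A)·[P(E|A)/P(E|¬A)], hence O(A) = O(A|E)/LR.
Posterior odds = 0.704/(1−0.704) = 2.3784. LR = 0.82/0.17 = 4.8235.
Prior odds = 2.3784/4.8235 = 0.4931, so P(A) = 0.4931/(1+0.4931) ≈ 0.33.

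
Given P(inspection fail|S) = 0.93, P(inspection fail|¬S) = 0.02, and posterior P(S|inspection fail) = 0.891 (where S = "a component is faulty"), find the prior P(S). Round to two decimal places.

P(S) = 0.15

In odds form, posterior odds = prior odds × likelihood ratio, so prior odds = posterior odds ÷ LR.
Posterior odds = 0.891/(1−0.891) = 8.1743. LR = 0.93/0.02 = 46.5000.
Prior odds = 8.1743/46.5000 = 0.1758, so P(S) = 0.1758/(1+0.1758) ≈ 0.15.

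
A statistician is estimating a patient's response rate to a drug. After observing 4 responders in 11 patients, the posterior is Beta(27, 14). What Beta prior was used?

Beta(23, 7)

Under Beta–binomial conjugacy the posterior parameters are (α+s, β+f).
So α = 27 − 4 = 23 and β = 14 − 7 = 7.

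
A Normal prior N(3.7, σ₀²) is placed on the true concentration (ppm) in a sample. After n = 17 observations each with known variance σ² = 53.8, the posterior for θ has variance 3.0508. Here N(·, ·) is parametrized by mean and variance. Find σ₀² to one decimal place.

Posterior precision equals prior precision plus data precision: 1/σ_n² = 1/σ₀² + n/σ².
So 1/σ₀² = 1/3.0508 − 17/53.8 = 0.327783 − 0.315985 = 0.011798.
Hence σ₀² = 1/0.011798 ≈ 84.8.

σ₀² = 84.8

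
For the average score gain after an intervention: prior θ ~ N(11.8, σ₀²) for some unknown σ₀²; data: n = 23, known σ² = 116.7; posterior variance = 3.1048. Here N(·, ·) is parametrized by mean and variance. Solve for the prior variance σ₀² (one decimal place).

σ₀² = 8.0

Posterior precision equals prior precision plus data precision: 1/σ_n² = 1/σ₀² + n/σ².
So 1/σ₀² = 1/3.1048 − 23/116.7 = 0.322082 − 0.197087 = 0.124995.
Hence σ₀² = 1/0.124995 ≈ 8.0.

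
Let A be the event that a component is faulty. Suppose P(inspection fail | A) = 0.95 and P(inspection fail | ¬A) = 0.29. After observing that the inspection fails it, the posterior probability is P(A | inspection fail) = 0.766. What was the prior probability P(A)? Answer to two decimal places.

P(A) = 0.50

In odds form, posterior odds = prior odds × likelihood ratio, so prior odds = posterior odds ÷ LR.
Posterior odds = 0.766/(1−0.766) = 3.2735. LR = 0.95/0.29 = 3.2759.
Prior odds = 3.2735/3.2759 = 0.9993, so P(A) = 0.9993/(1+0.9993) ≈ 0.50.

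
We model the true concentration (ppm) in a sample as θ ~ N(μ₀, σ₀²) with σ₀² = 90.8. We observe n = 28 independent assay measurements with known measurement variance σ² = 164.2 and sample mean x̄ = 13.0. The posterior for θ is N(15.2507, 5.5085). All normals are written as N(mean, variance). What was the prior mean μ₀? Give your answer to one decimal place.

The posterior mean is a precision-weighted average: μ_n = (τ₀μ₀ + τ_data·x̄)/(τ₀+τ_data), with τ₀=1/σ₀² and τ_data=n/σ².
Here τ₀ = 1/90.8 = 0.011013 and τ_data = 28/164.2 = 0.170524, so τ_n = 0.181537.
Rearranging for μ₀: μ₀ = (μ_n·τ_n − τ_data·x̄)/τ₀ = (15.2507·0.181537 − 0.170524·13.0) / 0.011013 = 0.551754/0.011013 ≈ 50.1.

μ₀ = 50.1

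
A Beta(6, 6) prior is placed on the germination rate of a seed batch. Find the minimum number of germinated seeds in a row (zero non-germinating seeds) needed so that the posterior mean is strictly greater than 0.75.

k = 13

After k germinated seeds and 0 non-germinating seeds the posterior is Beta(6+k, 6), with mean (6+k)/(6+6+k).
Set (6+k)/(12+k) > 0.75 and solve: k > (0.75·12 − 6)/(1 − 0.75) = 12.000.
The smallest integer exceeding 12.000 is 13, and checking k=13: (19)/(25) = 0.7600 > 0.75.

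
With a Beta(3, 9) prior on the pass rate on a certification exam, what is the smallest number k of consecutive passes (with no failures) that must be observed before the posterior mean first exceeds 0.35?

k = 2

After k passes and 0 failures the posterior is Beta(3+k, 9), with mean (3+k)/(3+9+k).
Set (3+k)/(12+k) > 0.35 and solve: k > (0.35·12 − 3)/(1 − 0.35) = 1.846.
The smallest integer exceeding 1.846 is 2, and checking k=2: (5)/(14) = 0.3571 > 0.35.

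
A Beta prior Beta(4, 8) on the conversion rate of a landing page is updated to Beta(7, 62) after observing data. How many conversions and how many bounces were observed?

Beta is conjugate to the binomial likelihood: posterior = Beta(a+s, b+f).
So s = 7 − 4 = 3 and f = 62 − 8 = 54.

3 conversions and 54 bounces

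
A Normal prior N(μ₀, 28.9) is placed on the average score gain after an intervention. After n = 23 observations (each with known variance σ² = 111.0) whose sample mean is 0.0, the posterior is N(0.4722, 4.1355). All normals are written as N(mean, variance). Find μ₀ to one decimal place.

With known observation variance, the Normal–Normal posterior has precision τ_n = τ₀ + n/σ² and mean μ_n = (τ₀μ₀ + (n/σ²)x̄)/τ_n.
Here τ₀ = 1/28.9 = 0.034602 and τ_data = 23/111.0 = 0.207207, so τ_n = 0.241809.
Rearranging for μ₀: μ₀ = (μ_n·τ_n − τ_data·x̄)/τ₀ = (0.4722·0.241809 − 0.207207·0.0) / 0.034602 = 0.114182/0.034602 ≈ 3.3.

μ₀ = 3.3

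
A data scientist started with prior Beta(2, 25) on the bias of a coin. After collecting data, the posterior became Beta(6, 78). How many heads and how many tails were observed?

4 heads and 53 tails

Beta is conjugate to the binomial likelihood: posterior = Beta(a+s, b+f).
Match parameters: s=6−2=4, f=78−25=53.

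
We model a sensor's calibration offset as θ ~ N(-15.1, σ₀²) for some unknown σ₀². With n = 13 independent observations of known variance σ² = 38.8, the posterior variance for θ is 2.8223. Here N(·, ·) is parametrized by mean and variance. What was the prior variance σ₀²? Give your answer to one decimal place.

Posterior precision equals prior precision plus data precision: 1/σ_n² = 1/σ₀² + n/σ².
So 1/σ₀² = 1/2.8223 − 13/38.8 = 0.354321 − 0.335052 = 0.019269.
Hence σ₀² = 1/0.019269 ≈ 51.9.

σ₀² = 51.9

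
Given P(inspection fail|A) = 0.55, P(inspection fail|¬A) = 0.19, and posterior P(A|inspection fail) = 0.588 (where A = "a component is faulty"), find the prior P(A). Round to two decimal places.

P(A) = 0.33

In odds form, posterior odds = prior odds × likelihood ratio, so prior odds = posterior odds ÷ LR.
Posterior odds = 0.588/(1−0.588) = 1.4272. LR = 0.55/0.19 = 2.8947.
Prior odds = 1.4272/2.8947 = 0.4930, so P(A) = 0.4930/(1+0.4930) ≈ 0.33.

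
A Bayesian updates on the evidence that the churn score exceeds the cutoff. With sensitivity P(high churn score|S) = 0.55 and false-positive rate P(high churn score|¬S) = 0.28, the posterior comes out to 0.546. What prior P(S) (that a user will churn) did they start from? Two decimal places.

P(S) = 0.38

In odds form, posterior odds = prior odds × likelihood ratio, so prior odds = posterior odds ÷ LR.
Posterior odds = 0.546/(1−0.546) = 1.2026. LR = 0.55/0.28 = 1.9643.
Prior odds = 1.2026/1.9643 = 0.6122, so P(S) = 0.6122/(1+0.6122) ≈ 0.38.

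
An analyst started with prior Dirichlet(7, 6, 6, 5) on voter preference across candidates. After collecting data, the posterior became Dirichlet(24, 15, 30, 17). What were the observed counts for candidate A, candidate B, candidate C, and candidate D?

counts (17, 9, 24, 12)

For a Dirichlet(α) prior with multinomial counts c, the posterior is Dirichlet(α + c) componentwise.
Counts are posterior − prior componentwise: 24−7=17, 15−6=9, 30−6=24, 17−5=12.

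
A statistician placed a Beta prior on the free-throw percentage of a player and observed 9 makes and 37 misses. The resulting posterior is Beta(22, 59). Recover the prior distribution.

Under Beta–binomial conjugacy the posterior parameters are (α+s, β+f).
So α = 22 − 9 = 13 and β = 59 − 37 = 22.

Beta(13, 22)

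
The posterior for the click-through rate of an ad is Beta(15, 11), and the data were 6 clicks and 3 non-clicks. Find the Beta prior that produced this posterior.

Beta(9, 8)

Under Beta–binomial conjugacy the posterior parameters are (a+s, b+f).
Subtract the data counts: 15−6=9, 11−3=8.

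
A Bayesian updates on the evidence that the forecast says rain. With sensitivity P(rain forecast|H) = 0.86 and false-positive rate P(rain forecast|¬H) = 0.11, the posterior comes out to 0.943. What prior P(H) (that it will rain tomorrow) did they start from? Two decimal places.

P(H) = 0.68

In odds form, posterior odds = prior odds × likelihood ratio, so prior odds = posterior odds ÷ LR.
Posterior odds = 0.943/(1−0.943) = 16.5439. LR = 0.86/0.11 = 7.8182.
Prior odds = 16.5439/7.8182 = 2.1161, so P(H) = 2.1161/(1+2.1161) ≈ 0.68.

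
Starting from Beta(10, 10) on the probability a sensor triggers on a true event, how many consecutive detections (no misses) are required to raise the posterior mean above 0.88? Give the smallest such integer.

k = 64

After k detections and 0 misses the posterior is Beta(10+k, 10), with mean (10+k)/(10+10+k).
Set (10+k)/(20+k) > 0.88 and solve: k > (0.88·20 − 10)/(1 − 0.88) = 63.333.
The smallest integer exceeding 63.333 is 64.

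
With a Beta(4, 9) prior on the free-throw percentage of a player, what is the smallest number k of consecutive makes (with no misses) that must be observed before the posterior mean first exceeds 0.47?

k = 4

After k makes and 0 misses the posterior is Beta(4+k, 9), with mean (4+k)/(4+9+k).
Set (4+k)/(13+k) > 0.47 and solve: k > (0.47·13 − 4)/(1 − 0.47) = 3.981.
The smallest integer exceeding 3.981 is 4.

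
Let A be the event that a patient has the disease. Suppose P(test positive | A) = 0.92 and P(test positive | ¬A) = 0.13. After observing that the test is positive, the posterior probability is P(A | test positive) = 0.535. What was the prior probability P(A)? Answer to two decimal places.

P(A) = 0.14

In odds form, posterior odds = prior odds × likelihood ratio, so prior odds = posterior odds ÷ LR.
Posterior odds = 0.535/(1−0.535) = 1.1505. LR = 0.92/0.13 = 7.0769.
Prior odds = 1.1505/7.0769 = 0.1626, so P(A) = 0.1626/(1+0.1626) ≈ 0.14.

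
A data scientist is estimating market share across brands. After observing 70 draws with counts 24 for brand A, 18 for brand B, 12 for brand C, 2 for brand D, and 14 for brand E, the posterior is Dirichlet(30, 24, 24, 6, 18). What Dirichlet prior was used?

Dirichlet(6, 6, 12, 4, 4)

For a Dirichlet(α) prior with multinomial counts c, the posterior is Dirichlet(α + c) componentwise.
Subtract each count from the matching posterior parameter: 30−24=6, 24−18=6, 24−12=12, 6−2=4, 18−14=4.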